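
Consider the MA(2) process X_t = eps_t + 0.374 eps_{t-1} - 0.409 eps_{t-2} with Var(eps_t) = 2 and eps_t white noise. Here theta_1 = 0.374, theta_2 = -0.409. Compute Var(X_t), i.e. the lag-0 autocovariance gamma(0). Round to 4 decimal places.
\gamma(0) = 2.6143

For an MA(q) process X_t = eps_t + sum_i theta_i eps_{t-i} with
Var(eps_t) = sigma^2, the variance is
  gamma(0) = sigma^2 * (1 + sum_i theta_i^2).
  sum_i theta_i^2 = (0.374)^2 + (-0.409)^2 = 0.139876 + 0.167281 = 0.307157.
  gamma(0) = 2 * (1 + 0.307157) = 2 * 1.307157 = 2.614314, which rounds to 2.6143.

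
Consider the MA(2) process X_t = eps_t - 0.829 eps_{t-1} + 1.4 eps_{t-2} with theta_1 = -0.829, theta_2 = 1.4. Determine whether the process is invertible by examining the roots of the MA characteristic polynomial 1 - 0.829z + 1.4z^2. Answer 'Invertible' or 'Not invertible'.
\text{Not invertible}

The MA(q) characteristic polynomial is P(z) = 1 - 0.829z + 1.4z^2.
Invertibility requires all roots to lie outside the unit circle, i.e. |z| > 1 for every root.
Set 1 + (-0.829) z + (1.4) z^2 = 0, i.e. a z^2 + b z + c = 0 with a = 1.4, b = -0.829, c = 1.
Discriminant D = b^2 - 4ac = (-0.829)^2 - 4*(1.4)*1 = 0.687241 - (5.6) = -4.912759.
D < 0, so the roots are the complex-conjugate pair z = (-b +/- i sqrt(-D)) / (2a) = 0.2961 +/- 0.7916i.
For a conjugate pair |z|^2 = z * conj(z) = (product of roots) = c/a = 1/(1.4) = 0.714286, so |z| = sqrt(0.714286) = 0.8452 for both roots.
Moduli of all roots: 0.8452, 0.8452.
All moduli strictly greater than 1? No.
Verdict: Not invertible.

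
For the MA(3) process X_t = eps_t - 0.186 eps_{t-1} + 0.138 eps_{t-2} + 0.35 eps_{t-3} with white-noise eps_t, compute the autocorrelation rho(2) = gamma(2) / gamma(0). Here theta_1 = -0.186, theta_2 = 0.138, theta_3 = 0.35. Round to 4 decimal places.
\rho(2) = 0.0620

For an MA(q) process with theta_0 = 1, the autocovariance is
  gamma(k) = sigma^2 * sum_{i=0..q-k} theta_i * theta_{i+k},
and rho(k) = gamma(k) / gamma(0). Sigma^2 cancels.
  numerator   = (1)*(0.138) + (-0.186)*(0.35) = 0.0729.
  denominator = (1)^2 + (-0.186)^2 + (0.138)^2 + (0.35)^2 = 1.17614.
  rho(2) = 0.0729 / 1.17614 = 0.0620.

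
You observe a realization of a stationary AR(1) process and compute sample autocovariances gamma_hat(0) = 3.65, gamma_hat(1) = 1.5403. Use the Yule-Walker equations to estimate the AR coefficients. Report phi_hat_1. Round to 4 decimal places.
\hat\phi_{1} = 0.4220

The Yule-Walker equations for an AR(p) process read, in matrix form,
  Gamma_p phi = r_p,   with   (Gamma_p)_{ij} = gamma(|i - j|),
                       (r_p)_i = gamma(i),   i,j = 1..p.
Substitute the sample gammas (Toeplitz matrix and right-hand side of size 1):
  Gamma_p = [[3.65]]
  r_p     = [1.5403]
With p = 1 this is the single equation gamma(0) phi_1 = gamma(1):
  phi_hat_1 = gamma(1) / gamma(0) = 1.5403 / 3.65 = 0.4220.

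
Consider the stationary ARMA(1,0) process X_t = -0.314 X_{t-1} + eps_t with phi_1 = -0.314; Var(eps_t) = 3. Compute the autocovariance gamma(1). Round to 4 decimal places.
\gamma(1) = -1.0450

Multiply the model equation by X_{t-k} and take expectations. With theta_0 = psi_0 = 1 and psi_j the MA(infinity) weights, this gives
  gamma(k) - sum_i phi_i gamma(k-i) = c_k,
  c_k = sigma^2 * sum_{j=k..q} theta_j psi_{j-k}   (c_k = 0 for k > q),
using gamma(-m) = gamma(m).
Pure AR (q = 0): c_0 = sigma^2 = 3, c_k = 0 for k >= 1.
Equations for k = 0 and k = 1 (AR order 1):
  gamma(0) = phi_1 gamma(1) + c_0
  gamma(1) = phi_1 gamma(0) + c_1
Substituting the second into the first: gamma(0) (1 - phi_1^2) = c_0 + phi_1 c_1, so
  gamma(0) = c_0 / (1 - phi_1^2) = 3 / (1 - (-0.314)^2) = 3 / 0.901404 = 3.328141.
  gamma(1) = phi_1 gamma(0) = (-0.314)(3.328141) = -1.045036.
Therefore gamma(1) = -1.0450 (to 4 decimal places).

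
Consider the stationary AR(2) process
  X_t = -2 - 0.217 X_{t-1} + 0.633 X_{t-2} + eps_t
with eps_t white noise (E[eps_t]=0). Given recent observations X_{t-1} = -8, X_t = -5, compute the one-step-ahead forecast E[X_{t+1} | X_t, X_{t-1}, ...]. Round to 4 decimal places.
E[X_{t+1} \mid \mathcal F_t] = -5.9790

For an AR(p) model X_t = c + sum_i phi_i X_{t-i} + eps_t, the
one-step-ahead conditional mean is
  E[X_{t+1} | X_t, ...] = c + sum_i phi_i X_{t+1-i}.
Substitute known values:
  E[X_{t+1} | ...] = -2 + (-0.217) * (-5) + (0.633) * (-8)
                   = -5.9790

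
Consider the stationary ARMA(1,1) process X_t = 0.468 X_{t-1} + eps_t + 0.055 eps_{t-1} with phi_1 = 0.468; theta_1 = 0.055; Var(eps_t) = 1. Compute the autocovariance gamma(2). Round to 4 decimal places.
\gamma(2) = 0.3215

Multiply the model equation by X_{t-k} and take expectations. With theta_0 = psi_0 = 1 and psi_j the MA(infinity) weights, this gives
  gamma(k) - sum_i phi_i gamma(k-i) = c_k,
  c_k = sigma^2 * sum_{j=k..q} theta_j psi_{j-k}   (c_k = 0 for k > q),
using gamma(-m) = gamma(m).
psi-weights needed (psi_j = theta_j + sum_i phi_i psi_{j-i}):
  psi_1 = theta_1 + phi_1 = 0.055 + (0.468) = 0.523
Right-hand sides:
  c_0 = sigma^2 (1 + theta_1 psi_1) = 1 * (1 + (0.055)(0.523)) = 1 * 1.028765 = 1.028765
  c_1 = sigma^2 theta_1 = 1 * (0.055) = 0.055
  c_2 = 0
Equations for k = 0 and k = 1 (AR order 1):
  gamma(0) = phi_1 gamma(1) + c_0
  gamma(1) = phi_1 gamma(0) + c_1
Substituting the second into the first: gamma(0) (1 - phi_1^2) = c_0 + phi_1 c_1, so
  gamma(0) = (c_0 + phi_1 c_1) / (1 - phi_1^2) = (1.028765 + (0.468)(0.055)) / (1 - (0.468)^2) = 1.054505 / 0.780976 = 1.35024.
  gamma(1) = phi_1 gamma(0) + c_1 = (0.468)(1.35024) + (0.055) = 0.686912.
For k = 2 (> q): gamma(2) = phi_1 gamma(1) = (0.468)(0.686912) = 0.321475.
Therefore gamma(2) = 0.3215 (to 4 decimal places).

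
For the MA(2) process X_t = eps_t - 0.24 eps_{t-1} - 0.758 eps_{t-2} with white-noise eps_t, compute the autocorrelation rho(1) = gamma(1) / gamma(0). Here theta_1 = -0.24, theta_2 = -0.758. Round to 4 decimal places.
\rho(1) = -0.0356

For an MA(q) process with theta_0 = 1, the autocovariance is
  gamma(k) = sigma^2 * sum_{i=0..q-k} theta_i * theta_{i+k},
and rho(k) = gamma(k) / gamma(0). Sigma^2 cancels.
  numerator   = (1)*(-0.24) + (-0.24)*(-0.758) = -0.05808.
  denominator = (1)^2 + (-0.24)^2 + (-0.758)^2 = 1.632164.
  rho(1) = -0.05808 / 1.632164 = -0.0356.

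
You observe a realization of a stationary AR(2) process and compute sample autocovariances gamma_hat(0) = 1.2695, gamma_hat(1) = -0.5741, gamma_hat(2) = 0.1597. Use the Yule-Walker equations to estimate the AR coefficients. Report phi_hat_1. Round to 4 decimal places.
\hat\phi_{1} = -0.4970

The Yule-Walker equations for an AR(p) process read, in matrix form,
  Gamma_p phi = r_p,   with   (Gamma_p)_{ij} = gamma(|i - j|),
                       (r_p)_i = gamma(i),   i,j = 1..p.
Substitute the sample gammas (Toeplitz matrix and right-hand side of size 2):
  Gamma_p = [[1.2695, -0.5741], [-0.5741, 1.2695]]
  r_p     = [-0.5741, 0.1597]
Written out:
  1.2695 phi_1 - 0.5741 phi_2 = -0.5741
  -0.5741 phi_1 + 1.2695 phi_2 = 0.1597
Solve by Cramer's rule:
  det = gamma(0)^2 - gamma(1)^2 = (1.2695)^2 - (-0.5741)^2 = 1.61163025 - 0.32959081 = 1.28203944
  phi_hat_1 = [gamma(1) gamma(0) - gamma(1) gamma(2)] / det = [(-0.5741)(1.2695) - (-0.5741)(0.1597)] / 1.28203944 = -0.63713618 / 1.28203944 = -0.497
  phi_hat_2 = [gamma(0) gamma(2) - gamma(1)^2] / det = [(1.2695)(0.1597) - (-0.5741)^2] / 1.28203944 = -0.12685166 / 1.28203944 = -0.0989
So phi_hat = [-0.4970, -0.0989].
Therefore phi_hat_1 = -0.4970.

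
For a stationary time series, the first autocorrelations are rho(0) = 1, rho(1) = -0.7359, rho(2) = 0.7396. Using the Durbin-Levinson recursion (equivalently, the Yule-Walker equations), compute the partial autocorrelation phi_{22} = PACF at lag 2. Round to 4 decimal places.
\phi_{22} = 0.4320

The PACF at lag k is phi_{kk}, the last component of the solution
to the Yule-Walker system G_k phi = r_k where
  (G_k)_{ij} = rho(|i - j|), (r_k)_i = rho(i), i,j = 1..k.
Equivalently, Durbin-Levinson gives phi_{kk} iteratively:
  phi_{11} = rho(1)
  phi_{kk} = [rho(k) - sum_{j=1..k-1} phi_{k-1,j} rho(k-j)]
            / [1 - sum_{j=1..k-1} phi_{k-1,j} rho(j)],
  phi_{k,j} = phi_{k-1,j} - phi_{kk} phi_{k-1,k-j},  j = 1..k-1.
Step k = 1:
  phi_11 = rho(1) = -0.7359.
Step k = 2:
  phi_22 = [rho(2) - phi_11 rho(1)] / [1 - phi_11 rho(1)] = [0.7396 - (-0.7359)(-0.7359)] / [1 - (-0.7359)(-0.7359)]
         = 0.19805119 / 0.45845119 = 0.432.
Therefore phi_{22} = 0.4320.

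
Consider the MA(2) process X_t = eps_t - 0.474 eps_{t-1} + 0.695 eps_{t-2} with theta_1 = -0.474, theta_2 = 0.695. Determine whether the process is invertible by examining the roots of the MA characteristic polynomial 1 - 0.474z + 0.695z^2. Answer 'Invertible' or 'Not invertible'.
\text{Invertible}

The MA(q) characteristic polynomial is P(z) = 1 - 0.474z + 0.695z^2.
Invertibility requires all roots to lie outside the unit circle, i.e. |z| > 1 for every root.
Set 1 + (-0.474) z + (0.695) z^2 = 0, i.e. a z^2 + b z + c = 0 with a = 0.695, b = -0.474, c = 1.
Discriminant D = b^2 - 4ac = (-0.474)^2 - 4*(0.695)*1 = 0.224676 - (2.78) = -2.555324.
D < 0, so the roots are the complex-conjugate pair z = (-b +/- i sqrt(-D)) / (2a) = 0.341 +/- 1.15i.
For a conjugate pair |z|^2 = z * conj(z) = (product of roots) = c/a = 1/(0.695) = 1.438849, so |z| = sqrt(1.438849) = 1.1995 for both roots.
Moduli of all roots: 1.1995, 1.1995.
All moduli strictly greater than 1? Yes.
Verdict: Invertible.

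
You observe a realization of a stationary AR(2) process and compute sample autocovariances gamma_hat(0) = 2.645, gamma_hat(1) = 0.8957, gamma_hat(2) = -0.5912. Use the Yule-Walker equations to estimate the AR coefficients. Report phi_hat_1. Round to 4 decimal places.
\hat\phi_{1} = 0.4680

The Yule-Walker equations for an AR(p) process read, in matrix form,
  Gamma_p phi = r_p,   with   (Gamma_p)_{ij} = gamma(|i - j|),
                       (r_p)_i = gamma(i),   i,j = 1..p.
Substitute the sample gammas (Toeplitz matrix and right-hand side of size 2):
  Gamma_p = [[2.645, 0.8957], [0.8957, 2.645]]
  r_p     = [0.8957, -0.5912]
Written out:
  2.645 phi_1 + 0.8957 phi_2 = 0.8957
  0.8957 phi_1 + 2.645 phi_2 = -0.5912
Solve by Cramer's rule:
  det = gamma(0)^2 - gamma(1)^2 = (2.645)^2 - (0.8957)^2 = 6.996025 - 0.80227849 = 6.19374651
  phi_hat_1 = [gamma(1) gamma(0) - gamma(1) gamma(2)] / det = [(0.8957)(2.645) - (0.8957)(-0.5912)] / 6.19374651 = 2.89866434 / 6.19374651 = 0.468
  phi_hat_2 = [gamma(0) gamma(2) - gamma(1)^2] / det = [(2.645)(-0.5912) - (0.8957)^2] / 6.19374651 = -2.36600249 / 6.19374651 = -0.382
So phi_hat = [0.4680, -0.3820].
Therefore phi_hat_1 = 0.4680.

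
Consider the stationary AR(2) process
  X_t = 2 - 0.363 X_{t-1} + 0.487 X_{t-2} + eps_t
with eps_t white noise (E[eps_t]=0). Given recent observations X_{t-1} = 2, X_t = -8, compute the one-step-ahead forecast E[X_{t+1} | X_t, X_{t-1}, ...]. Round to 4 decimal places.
E[X_{t+1} \mid \mathcal F_t] = 5.8780

For an AR(p) model X_t = c + sum_i phi_i X_{t-i} + eps_t, the
one-step-ahead conditional mean is
  E[X_{t+1} | X_t, ...] = c + sum_i phi_i X_{t+1-i}.
Substitute known values:
  E[X_{t+1} | ...] = 2 + (-0.363) * (-8) + (0.487) * (2)
                   = 5.8780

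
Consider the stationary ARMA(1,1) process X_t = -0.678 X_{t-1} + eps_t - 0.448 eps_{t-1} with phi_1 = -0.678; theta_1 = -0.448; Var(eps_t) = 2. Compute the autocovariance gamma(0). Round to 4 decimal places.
\gamma(0) = 6.6931

Multiply the model equation by X_{t-k} and take expectations. With theta_0 = psi_0 = 1 and psi_j the MA(infinity) weights, this gives
  gamma(k) - sum_i phi_i gamma(k-i) = c_k,
  c_k = sigma^2 * sum_{j=k..q} theta_j psi_{j-k}   (c_k = 0 for k > q),
using gamma(-m) = gamma(m).
psi-weights needed (psi_j = theta_j + sum_i phi_i psi_{j-i}):
  psi_1 = theta_1 + phi_1 = -0.448 + (-0.678) = -1.126
Right-hand sides:
  c_0 = sigma^2 (1 + theta_1 psi_1) = 2 * (1 + (-0.448)(-1.126)) = 2 * 1.504448 = 3.008896
  c_1 = sigma^2 theta_1 = 2 * (-0.448) = -0.896
  c_2 = 0
Equations for k = 0 and k = 1 (AR order 1):
  gamma(0) = phi_1 gamma(1) + c_0
  gamma(1) = phi_1 gamma(0) + c_1
Substituting the second into the first: gamma(0) (1 - phi_1^2) = c_0 + phi_1 c_1, so
  gamma(0) = (c_0 + phi_1 c_1) / (1 - phi_1^2) = (3.008896 + (-0.678)(-0.896)) / (1 - (-0.678)^2) = 3.616384 / 0.540316 = 6.693091.
Therefore gamma(0) = 6.6931 (to 4 decimal places).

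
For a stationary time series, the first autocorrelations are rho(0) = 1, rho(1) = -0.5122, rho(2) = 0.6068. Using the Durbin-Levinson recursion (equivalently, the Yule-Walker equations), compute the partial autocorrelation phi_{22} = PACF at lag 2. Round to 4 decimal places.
\phi_{22} = 0.4670

The PACF at lag k is phi_{kk}, the last component of the solution
to the Yule-Walker system G_k phi = r_k where
  (G_k)_{ij} = rho(|i - j|), (r_k)_i = rho(i), i,j = 1..k.
Equivalently, Durbin-Levinson gives phi_{kk} iteratively:
  phi_{11} = rho(1)
  phi_{kk} = [rho(k) - sum_{j=1..k-1} phi_{k-1,j} rho(k-j)]
            / [1 - sum_{j=1..k-1} phi_{k-1,j} rho(j)],
  phi_{k,j} = phi_{k-1,j} - phi_{kk} phi_{k-1,k-j},  j = 1..k-1.
Step k = 1:
  phi_11 = rho(1) = -0.5122.
Step k = 2:
  phi_22 = [rho(2) - phi_11 rho(1)] / [1 - phi_11 rho(1)] = [0.6068 - (-0.5122)(-0.5122)] / [1 - (-0.5122)(-0.5122)]
         = 0.34445116 / 0.73765116 = 0.467.
Therefore phi_{22} = 0.4670.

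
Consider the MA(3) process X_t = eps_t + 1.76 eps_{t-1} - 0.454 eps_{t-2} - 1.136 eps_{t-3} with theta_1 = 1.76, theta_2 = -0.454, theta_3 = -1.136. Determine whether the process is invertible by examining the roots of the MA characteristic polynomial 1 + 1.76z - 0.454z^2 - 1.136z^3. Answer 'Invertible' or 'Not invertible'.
\text{Not invertible}

The MA(q) characteristic polynomial is P(z) = 1 + 1.76z - 0.454z^2 - 1.136z^3.
Invertibility requires all roots to lie outside the unit circle, i.e. |z| > 1 for every root.
Degree 3: look for a simple real root z0 first, then factor out (1 - z/z0) and solve the remaining quadratic.
Testing z0 = -0.625: P(-0.625) = 1 + (1.76)(-0.625) + (-0.454)(-0.625)^2 + (-1.136)(-0.625)^3
  = 1 + (-1.1) + (-0.177344) + (0.277344) = 0.  So z_0 = -0.625 is a root, |z_0| = 0.625.
Divide out the factor (1 + 1.6 z) = (1 - z/z0) (since 1/z0 = -1.6):
  P(z) = (1 + 1.6 z)(1 + (0.16) z + (-0.71) z^2)
  [check: z-coef 0.16 - (-1.6) = 1.76; z^2-coef -0.71 - (-1.6)(0.16) = -0.454; z^3-coef -(-1.6)(-0.71) = -1.136.]
Remaining roots from the quadratic factor 1 + (0.16) z + (-0.71) z^2:
  Set 1 + (0.16) z + (-0.71) z^2 = 0, i.e. a z^2 + b z + c = 0 with a = -0.71, b = 0.16, c = 1.
  Discriminant D = b^2 - 4ac = (0.16)^2 - 4*(-0.71)*1 = 0.0256 - (-2.84) = 2.8656.
  D >= 0, so the roots are real: z = (-b +/- sqrt(D)) / (2a) = (-0.16 +/- 1.692808) / (-1.42).
    z_1 = (-0.16 + 1.692808) / (-1.42) = -1.0794,   |z_1| = 1.0794.
    z_2 = (-0.16 - 1.692808) / (-1.42) = 1.3048,   |z_2| = 1.3048.
Moduli of all roots: 0.6250, 1.0794, 1.3048.
All moduli strictly greater than 1? No.
Verdict: Not invertible.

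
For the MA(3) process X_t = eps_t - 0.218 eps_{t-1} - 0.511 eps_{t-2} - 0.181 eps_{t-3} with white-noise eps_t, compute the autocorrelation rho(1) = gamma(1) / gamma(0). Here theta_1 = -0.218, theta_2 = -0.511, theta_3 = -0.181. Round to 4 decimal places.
\rho(1) = -0.0105

For an MA(q) process with theta_0 = 1, the autocovariance is
  gamma(k) = sigma^2 * sum_{i=0..q-k} theta_i * theta_{i+k},
and rho(k) = gamma(k) / gamma(0). Sigma^2 cancels.
  numerator   = (1)*(-0.218) + (-0.218)*(-0.511) + (-0.511)*(-0.181) = -0.014111.
  denominator = (1)^2 + (-0.218)^2 + (-0.511)^2 + (-0.181)^2 = 1.341406.
  rho(1) = -0.014111 / 1.341406 = -0.0105.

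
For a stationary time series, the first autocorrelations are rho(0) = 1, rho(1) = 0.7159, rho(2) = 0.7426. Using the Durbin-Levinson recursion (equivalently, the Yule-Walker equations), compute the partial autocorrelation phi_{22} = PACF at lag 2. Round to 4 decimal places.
\phi_{22} = 0.4720

The PACF at lag k is phi_{kk}, the last component of the solution
to the Yule-Walker system G_k phi = r_k where
  (G_k)_{ij} = rho(|i - j|), (r_k)_i = rho(i), i,j = 1..k.
Equivalently, Durbin-Levinson gives phi_{kk} iteratively:
  phi_{11} = rho(1)
  phi_{kk} = [rho(k) - sum_{j=1..k-1} phi_{k-1,j} rho(k-j)]
            / [1 - sum_{j=1..k-1} phi_{k-1,j} rho(j)],
  phi_{k,j} = phi_{k-1,j} - phi_{kk} phi_{k-1,k-j},  j = 1..k-1.
Step k = 1:
  phi_11 = rho(1) = 0.7159.
Step k = 2:
  phi_22 = [rho(2) - phi_11 rho(1)] / [1 - phi_11 rho(1)] = [0.7426 - (0.7159)(0.7159)] / [1 - (0.7159)(0.7159)]
         = 0.23008719 / 0.48748719 = 0.472.
Therefore phi_{22} = 0.4720.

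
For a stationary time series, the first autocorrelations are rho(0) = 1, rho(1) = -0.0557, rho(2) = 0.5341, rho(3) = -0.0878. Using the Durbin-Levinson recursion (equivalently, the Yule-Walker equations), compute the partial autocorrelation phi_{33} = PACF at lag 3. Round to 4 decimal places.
\phi_{33} = -0.0619

The PACF at lag k is phi_{kk}, the last component of the solution
to the Yule-Walker system G_k phi = r_k where
  (G_k)_{ij} = rho(|i - j|), (r_k)_i = rho(i), i,j = 1..k.
Equivalently, Durbin-Levinson gives phi_{kk} iteratively:
  phi_{11} = rho(1)
  phi_{kk} = [rho(k) - sum_{j=1..k-1} phi_{k-1,j} rho(k-j)]
            / [1 - sum_{j=1..k-1} phi_{k-1,j} rho(j)],
  phi_{k,j} = phi_{k-1,j} - phi_{kk} phi_{k-1,k-j},  j = 1..k-1.
Step k = 1:
  phi_11 = rho(1) = -0.0557.
Step k = 2:
  phi_22 = [rho(2) - phi_11 rho(1)] / [1 - phi_11 rho(1)] = [0.5341 - (-0.0557)(-0.0557)] / [1 - (-0.0557)(-0.0557)]
         = 0.53099751 / 0.99689751 = 0.53265.
  Update: phi_21 = phi_11 - phi_22 phi_11 = -0.0557 - (0.53265)(-0.0557) = -0.026031.
Step k = 3:
  phi_33 = [rho(3) - phi_21 rho(2) - phi_22 rho(1)] / [1 - phi_21 rho(1) - phi_22 rho(2)]
    numerator   = -0.0878 - (-0.026031)(0.5341) - (0.53265)(-0.0557) = -0.04422803
    denominator = 1 - (-0.026031)(-0.0557) - (0.53265)(0.5341) = 0.71406166
  phi_33 = -0.04422803 / 0.71406166 = -0.0619.
Therefore phi_{33} = -0.0619.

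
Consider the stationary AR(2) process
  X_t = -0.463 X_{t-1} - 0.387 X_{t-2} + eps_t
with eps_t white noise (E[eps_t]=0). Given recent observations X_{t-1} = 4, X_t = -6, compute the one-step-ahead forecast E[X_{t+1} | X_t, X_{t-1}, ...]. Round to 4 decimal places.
E[X_{t+1} \mid \mathcal F_t] = 1.2300

For an AR(p) model X_t = c + sum_i phi_i X_{t-i} + eps_t, the
one-step-ahead conditional mean is
  E[X_{t+1} | X_t, ...] = c + sum_i phi_i X_{t+1-i}.
Substitute known values:
  E[X_{t+1} | ...] = (-0.463) * (-6) + (-0.387) * (4)
                   = 1.2300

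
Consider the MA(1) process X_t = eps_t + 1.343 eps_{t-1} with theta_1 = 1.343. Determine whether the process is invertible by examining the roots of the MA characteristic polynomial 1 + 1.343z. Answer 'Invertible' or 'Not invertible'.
\text{Not invertible}

The MA(q) characteristic polynomial is P(z) = 1 + 1.343z.
Invertibility requires all roots to lie outside the unit circle, i.e. |z| > 1 for every root.
This is linear in z: 1 + (1.343) z = 0  =>  z = -1/(1.343) = -0.744602,  |z| = 0.744602.
Moduli of all roots: 0.7446.
All moduli strictly greater than 1? No.
Verdict: Not invertible.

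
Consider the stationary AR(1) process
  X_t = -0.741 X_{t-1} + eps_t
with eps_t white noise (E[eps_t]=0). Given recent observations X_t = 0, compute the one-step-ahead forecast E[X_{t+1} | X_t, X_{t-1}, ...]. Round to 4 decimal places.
E[X_{t+1} \mid \mathcal F_t] = 0.0000

For an AR(p) model X_t = c + sum_i phi_i X_{t-i} + eps_t, the
one-step-ahead conditional mean is
  E[X_{t+1} | X_t, ...] = c + sum_i phi_i X_{t+1-i}.
Substitute known values:
  E[X_{t+1} | ...] = (-0.741) * (0)
                   = 0.0000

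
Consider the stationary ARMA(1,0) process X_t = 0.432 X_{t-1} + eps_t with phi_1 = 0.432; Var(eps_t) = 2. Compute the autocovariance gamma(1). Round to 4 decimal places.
\gamma(1) = 1.0622

Multiply the model equation by X_{t-k} and take expectations. With theta_0 = psi_0 = 1 and psi_j the MA(infinity) weights, this gives
  gamma(k) - sum_i phi_i gamma(k-i) = c_k,
  c_k = sigma^2 * sum_{j=k..q} theta_j psi_{j-k}   (c_k = 0 for k > q),
using gamma(-m) = gamma(m).
Pure AR (q = 0): c_0 = sigma^2 = 2, c_k = 0 for k >= 1.
Equations for k = 0 and k = 1 (AR order 1):
  gamma(0) = phi_1 gamma(1) + c_0
  gamma(1) = phi_1 gamma(0) + c_1
Substituting the second into the first: gamma(0) (1 - phi_1^2) = c_0 + phi_1 c_1, so
  gamma(0) = c_0 / (1 - phi_1^2) = 2 / (1 - (0.432)^2) = 2 / 0.813376 = 2.458887.
  gamma(1) = phi_1 gamma(0) = (0.432)(2.458887) = 1.062239.
Therefore gamma(1) = 1.0622 (to 4 decimal places).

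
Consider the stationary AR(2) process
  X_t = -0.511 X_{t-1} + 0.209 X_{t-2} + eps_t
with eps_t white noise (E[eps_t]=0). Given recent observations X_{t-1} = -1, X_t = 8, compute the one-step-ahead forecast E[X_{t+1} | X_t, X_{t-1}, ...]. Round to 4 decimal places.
E[X_{t+1} \mid \mathcal F_t] = -4.2970

For an AR(p) model X_t = c + sum_i phi_i X_{t-i} + eps_t, the
one-step-ahead conditional mean is
  E[X_{t+1} | X_t, ...] = c + sum_i phi_i X_{t+1-i}.
Substitute known values:
  E[X_{t+1} | ...] = (-0.511) * (8) + (0.209) * (-1)
                   = -4.2970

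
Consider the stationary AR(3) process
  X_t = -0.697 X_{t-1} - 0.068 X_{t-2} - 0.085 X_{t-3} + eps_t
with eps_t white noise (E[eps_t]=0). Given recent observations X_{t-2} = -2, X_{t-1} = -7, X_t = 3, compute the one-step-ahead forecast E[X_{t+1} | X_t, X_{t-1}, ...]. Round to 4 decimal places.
E[X_{t+1} \mid \mathcal F_t] = -1.4450

For an AR(p) model X_t = c + sum_i phi_i X_{t-i} + eps_t, the
one-step-ahead conditional mean is
  E[X_{t+1} | X_t, ...] = c + sum_i phi_i X_{t+1-i}.
Substitute known values:
  E[X_{t+1} | ...] = (-0.697) * (3) + (-0.068) * (-7) + (-0.085) * (-2)
                   = -1.4450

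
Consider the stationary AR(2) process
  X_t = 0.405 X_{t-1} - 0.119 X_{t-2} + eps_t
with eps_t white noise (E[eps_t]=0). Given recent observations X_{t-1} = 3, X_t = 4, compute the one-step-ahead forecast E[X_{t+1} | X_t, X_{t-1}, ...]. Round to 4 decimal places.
E[X_{t+1} \mid \mathcal F_t] = 1.2630

For an AR(p) model X_t = c + sum_i phi_i X_{t-i} + eps_t, the
one-step-ahead conditional mean is
  E[X_{t+1} | X_t, ...] = c + sum_i phi_i X_{t+1-i}.
Substitute known values:
  E[X_{t+1} | ...] = (0.405) * (4) + (-0.119) * (3)
                   = 1.2630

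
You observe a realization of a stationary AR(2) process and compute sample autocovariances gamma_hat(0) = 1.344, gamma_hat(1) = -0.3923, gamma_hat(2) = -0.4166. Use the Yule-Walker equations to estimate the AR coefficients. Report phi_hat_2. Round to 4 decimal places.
\hat\phi_{2} = -0.4320

The Yule-Walker equations for an AR(p) process read, in matrix form,
  Gamma_p phi = r_p,   with   (Gamma_p)_{ij} = gamma(|i - j|),
                       (r_p)_i = gamma(i),   i,j = 1..p.
Substitute the sample gammas (Toeplitz matrix and right-hand side of size 2):
  Gamma_p = [[1.344, -0.3923], [-0.3923, 1.344]]
  r_p     = [-0.3923, -0.4166]
Written out:
  1.344 phi_1 - 0.3923 phi_2 = -0.3923
  -0.3923 phi_1 + 1.344 phi_2 = -0.4166
Solve by Cramer's rule:
  det = gamma(0)^2 - gamma(1)^2 = (1.344)^2 - (-0.3923)^2 = 1.806336 - 0.15389929 = 1.65243671
  phi_hat_1 = [gamma(1) gamma(0) - gamma(1) gamma(2)] / det = [(-0.3923)(1.344) - (-0.3923)(-0.4166)] / 1.65243671 = -0.69068338 / 1.65243671 = -0.418
  phi_hat_2 = [gamma(0) gamma(2) - gamma(1)^2] / det = [(1.344)(-0.4166) - (-0.3923)^2] / 1.65243671 = -0.71380969 / 1.65243671 = -0.432
So phi_hat = [-0.4180, -0.4320].
Therefore phi_hat_2 = -0.4320.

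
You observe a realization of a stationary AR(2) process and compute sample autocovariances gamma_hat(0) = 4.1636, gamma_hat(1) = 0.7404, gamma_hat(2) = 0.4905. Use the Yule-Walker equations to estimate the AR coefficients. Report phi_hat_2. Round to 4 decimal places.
\hat\phi_{2} = 0.0890

The Yule-Walker equations for an AR(p) process read, in matrix form,
  Gamma_p phi = r_p,   with   (Gamma_p)_{ij} = gamma(|i - j|),
                       (r_p)_i = gamma(i),   i,j = 1..p.
Substitute the sample gammas (Toeplitz matrix and right-hand side of size 2):
  Gamma_p = [[4.1636, 0.7404], [0.7404, 4.1636]]
  r_p     = [0.7404, 0.4905]
Written out:
  4.1636 phi_1 + 0.7404 phi_2 = 0.7404
  0.7404 phi_1 + 4.1636 phi_2 = 0.4905
Solve by Cramer's rule:
  det = gamma(0)^2 - gamma(1)^2 = (4.1636)^2 - (0.7404)^2 = 17.33556496 - 0.54819216 = 16.7873728
  phi_hat_1 = [gamma(1) gamma(0) - gamma(1) gamma(2)] / det = [(0.7404)(4.1636) - (0.7404)(0.4905)] / 16.7873728 = 2.71956324 / 16.7873728 = 0.162
  phi_hat_2 = [gamma(0) gamma(2) - gamma(1)^2] / det = [(4.1636)(0.4905) - (0.7404)^2] / 16.7873728 = 1.49405364 / 16.7873728 = 0.089
So phi_hat = [0.1620, 0.0890].
Therefore phi_hat_2 = 0.0890.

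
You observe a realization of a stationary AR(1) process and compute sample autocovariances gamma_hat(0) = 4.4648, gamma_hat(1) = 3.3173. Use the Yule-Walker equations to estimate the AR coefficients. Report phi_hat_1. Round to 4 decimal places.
\hat\phi_{1} = 0.7430

The Yule-Walker equations for an AR(p) process read, in matrix form,
  Gamma_p phi = r_p,   with   (Gamma_p)_{ij} = gamma(|i - j|),
                       (r_p)_i = gamma(i),   i,j = 1..p.
Substitute the sample gammas (Toeplitz matrix and right-hand side of size 1):
  Gamma_p = [[4.4648]]
  r_p     = [3.3173]
With p = 1 this is the single equation gamma(0) phi_1 = gamma(1):
  phi_hat_1 = gamma(1) / gamma(0) = 3.3173 / 4.4648 = 0.7430.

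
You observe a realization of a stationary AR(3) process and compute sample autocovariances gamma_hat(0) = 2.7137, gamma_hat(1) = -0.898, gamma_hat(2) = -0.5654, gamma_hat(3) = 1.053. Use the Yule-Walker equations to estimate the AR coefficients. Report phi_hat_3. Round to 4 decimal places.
\hat\phi_{3} = 0.2270

The Yule-Walker equations for an AR(p) process read, in matrix form,
  Gamma_p phi = r_p,   with   (Gamma_p)_{ij} = gamma(|i - j|),
                       (r_p)_i = gamma(i),   i,j = 1..p.
Substitute the sample gammas (Toeplitz matrix and right-hand side of size 3):
  Gamma_p = [[2.7137, -0.898, -0.5654], [-0.898, 2.7137, -0.898], [-0.5654, -0.898, 2.7137]]
  r_p     = [-0.898, -0.5654, 1.053]
Written out (R1..R3):
  (R1) 2.7137 phi_1 - 0.898 phi_2 - 0.5654 phi_3 = -0.898
  (R2) -0.898 phi_1 + 2.7137 phi_2 - 0.898 phi_3 = -0.5654
  (R3) -0.5654 phi_1 - 0.898 phi_2 + 2.7137 phi_3 = 1.053
Gaussian elimination:
  R2 <- R2 - (-0.898/2.7137) R1 = R2 - (-0.330914) R1:  2.41654 phi_2 - 1.085099 phi_3 = -0.86256
  R3 <- R3 - (-0.5654/2.7137) R1 = R3 - (-0.20835) R1:  -1.085099 phi_2 + 2.595899 phi_3 = 0.865901
  R3 <- R3 - (-1.085099/2.41654) R2 = R3 - (-0.44903) R2:  2.108657 phi_3 = 0.478586
Back-substitution:
  phi_hat_3 = 0.478586 / 2.108657 = 0.226963
  phi_hat_2 = (-0.86256 - (-1.085099)(0.226963)) / 2.41654 = -0.255027
  phi_hat_1 = (-0.898 - (-0.898)(-0.255027) - (-0.5654)(0.226963)) / 2.7137 = -0.368018
So phi_hat = [-0.3680, -0.2550, 0.2270].
Therefore phi_hat_3 = 0.2270.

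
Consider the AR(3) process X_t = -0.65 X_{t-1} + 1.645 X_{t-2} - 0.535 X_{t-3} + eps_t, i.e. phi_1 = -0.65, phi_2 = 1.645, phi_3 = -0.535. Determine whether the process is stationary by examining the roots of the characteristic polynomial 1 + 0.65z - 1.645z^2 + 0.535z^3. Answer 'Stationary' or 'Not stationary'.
\text{Not stationary}

The AR(p) characteristic polynomial is P(z) = 1 + 0.65z - 1.645z^2 + 0.535z^3.
Stationarity requires all roots to lie outside the unit circle, i.e. |z| > 1 for every root.
Degree 3: look for a simple real root z0 first, then factor out (1 - z/z0) and solve the remaining quadratic.
Testing z0 = 2: P(2) = 1 + (0.65)(2) + (-1.645)(2)^2 + (0.535)(2)^3
  = 1 + (1.3) + (-6.58) + (4.28) = 0.  So z_0 = 2 is a root, |z_0| = 2.
Divide out the factor (1 - 0.5 z) = (1 - z/z0) (since 1/z0 = 0.5):
  P(z) = (1 - 0.5 z)(1 + (1.15) z + (-1.07) z^2)
  [check: z-coef 1.15 - (0.5) = 0.65; z^2-coef -1.07 - (0.5)(1.15) = -1.645; z^3-coef -(0.5)(-1.07) = 0.535.]
Remaining roots from the quadratic factor 1 + (1.15) z + (-1.07) z^2:
  Set 1 + (1.15) z + (-1.07) z^2 = 0, i.e. a z^2 + b z + c = 0 with a = -1.07, b = 1.15, c = 1.
  Discriminant D = b^2 - 4ac = (1.15)^2 - 4*(-1.07)*1 = 1.3225 - (-4.28) = 5.6025.
  D >= 0, so the roots are real: z = (-b +/- sqrt(D)) / (2a) = (-1.15 +/- 2.36696) / (-2.14).
    z_1 = (-1.15 + 2.36696) / (-2.14) = -0.5687,   |z_1| = 0.5687.
    z_2 = (-1.15 - 2.36696) / (-2.14) = 1.6434,   |z_2| = 1.6434.
Moduli of all roots: 2.0000, 0.5687, 1.6434.
All moduli strictly greater than 1? No.
Verdict: Not stationary.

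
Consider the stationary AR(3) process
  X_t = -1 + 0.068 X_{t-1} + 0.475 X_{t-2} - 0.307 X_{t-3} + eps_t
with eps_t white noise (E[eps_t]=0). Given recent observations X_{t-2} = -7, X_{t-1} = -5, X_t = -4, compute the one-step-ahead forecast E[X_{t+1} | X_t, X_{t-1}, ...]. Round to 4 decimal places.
E[X_{t+1} \mid \mathcal F_t] = -1.4980

For an AR(p) model X_t = c + sum_i phi_i X_{t-i} + eps_t, the
one-step-ahead conditional mean is
  E[X_{t+1} | X_t, ...] = c + sum_i phi_i X_{t+1-i}.
Substitute known values:
  E[X_{t+1} | ...] = -1 + (0.068) * (-4) + (0.475) * (-5) + (-0.307) * (-7)
                   = -1.4980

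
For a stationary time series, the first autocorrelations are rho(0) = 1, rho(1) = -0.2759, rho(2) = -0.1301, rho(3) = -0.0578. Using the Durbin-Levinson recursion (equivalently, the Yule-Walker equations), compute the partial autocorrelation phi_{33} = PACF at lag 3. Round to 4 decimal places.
\phi_{33} = -0.1860

The PACF at lag k is phi_{kk}, the last component of the solution
to the Yule-Walker system G_k phi = r_k where
  (G_k)_{ij} = rho(|i - j|), (r_k)_i = rho(i), i,j = 1..k.
Equivalently, Durbin-Levinson gives phi_{kk} iteratively:
  phi_{11} = rho(1)
  phi_{kk} = [rho(k) - sum_{j=1..k-1} phi_{k-1,j} rho(k-j)]
            / [1 - sum_{j=1..k-1} phi_{k-1,j} rho(j)],
  phi_{k,j} = phi_{k-1,j} - phi_{kk} phi_{k-1,k-j},  j = 1..k-1.
Step k = 1:
  phi_11 = rho(1) = -0.2759.
Step k = 2:
  phi_22 = [rho(2) - phi_11 rho(1)] / [1 - phi_11 rho(1)] = [-0.1301 - (-0.2759)(-0.2759)] / [1 - (-0.2759)(-0.2759)]
         = -0.20622081 / 0.92387919 = -0.223212.
  Update: phi_21 = phi_11 - phi_22 phi_11 = -0.2759 - (-0.223212)(-0.2759) = -0.337484.
Step k = 3:
  phi_33 = [rho(3) - phi_21 rho(2) - phi_22 rho(1)] / [1 - phi_21 rho(1) - phi_22 rho(2)]
    numerator   = -0.0578 - (-0.337484)(-0.1301) - (-0.223212)(-0.2759) = -0.16329085
    denominator = 1 - (-0.337484)(-0.2759) - (-0.223212)(-0.1301) = 0.87784826
  phi_33 = -0.16329085 / 0.87784826 = -0.186.
Therefore phi_{33} = -0.1860.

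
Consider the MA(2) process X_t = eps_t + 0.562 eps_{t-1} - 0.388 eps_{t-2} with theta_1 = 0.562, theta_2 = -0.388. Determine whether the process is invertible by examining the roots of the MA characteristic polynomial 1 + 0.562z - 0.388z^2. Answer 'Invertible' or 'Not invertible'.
\text{Invertible}

The MA(q) characteristic polynomial is P(z) = 1 + 0.562z - 0.388z^2.
Invertibility requires all roots to lie outside the unit circle, i.e. |z| > 1 for every root.
Set 1 + (0.562) z + (-0.388) z^2 = 0, i.e. a z^2 + b z + c = 0 with a = -0.388, b = 0.562, c = 1.
Discriminant D = b^2 - 4ac = (0.562)^2 - 4*(-0.388)*1 = 0.315844 - (-1.552) = 1.867844.
D >= 0, so the roots are real: z = (-b +/- sqrt(D)) / (2a) = (-0.562 +/- 1.366691) / (-0.776).
  z_1 = (-0.562 + 1.366691) / (-0.776) = -1.037,   |z_1| = 1.037.
  z_2 = (-0.562 - 1.366691) / (-0.776) = 2.4854,   |z_2| = 2.4854.
Moduli of all roots: 1.0370, 2.4854.
All moduli strictly greater than 1? Yes.
Verdict: Invertible.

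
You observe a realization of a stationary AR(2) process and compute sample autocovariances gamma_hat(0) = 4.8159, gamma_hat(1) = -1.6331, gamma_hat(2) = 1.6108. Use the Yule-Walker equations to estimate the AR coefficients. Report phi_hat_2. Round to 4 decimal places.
\hat\phi_{2} = 0.2480

The Yule-Walker equations for an AR(p) process read, in matrix form,
  Gamma_p phi = r_p,   with   (Gamma_p)_{ij} = gamma(|i - j|),
                       (r_p)_i = gamma(i),   i,j = 1..p.
Substitute the sample gammas (Toeplitz matrix and right-hand side of size 2):
  Gamma_p = [[4.8159, -1.6331], [-1.6331, 4.8159]]
  r_p     = [-1.6331, 1.6108]
Written out:
  4.8159 phi_1 - 1.6331 phi_2 = -1.6331
  -1.6331 phi_1 + 4.8159 phi_2 = 1.6108
Solve by Cramer's rule:
  det = gamma(0)^2 - gamma(1)^2 = (4.8159)^2 - (-1.6331)^2 = 23.19289281 - 2.66701561 = 20.5258772
  phi_hat_1 = [gamma(1) gamma(0) - gamma(1) gamma(2)] / det = [(-1.6331)(4.8159) - (-1.6331)(1.6108)] / 20.5258772 = -5.23424881 / 20.5258772 = -0.255
  phi_hat_2 = [gamma(0) gamma(2) - gamma(1)^2] / det = [(4.8159)(1.6108) - (-1.6331)^2] / 20.5258772 = 5.09043611 / 20.5258772 = 0.248
So phi_hat = [-0.2550, 0.2480].
Therefore phi_hat_2 = 0.2480.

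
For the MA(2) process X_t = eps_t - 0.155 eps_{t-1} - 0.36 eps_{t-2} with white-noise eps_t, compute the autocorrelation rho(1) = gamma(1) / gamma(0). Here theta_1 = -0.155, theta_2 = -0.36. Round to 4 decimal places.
\rho(1) = -0.0860

For an MA(q) process with theta_0 = 1, the autocovariance is
  gamma(k) = sigma^2 * sum_{i=0..q-k} theta_i * theta_{i+k},
and rho(k) = gamma(k) / gamma(0). Sigma^2 cancels.
  numerator   = (1)*(-0.155) + (-0.155)*(-0.36) = -0.0992.
  denominator = (1)^2 + (-0.155)^2 + (-0.36)^2 = 1.153625.
  rho(1) = -0.0992 / 1.153625 = -0.0860.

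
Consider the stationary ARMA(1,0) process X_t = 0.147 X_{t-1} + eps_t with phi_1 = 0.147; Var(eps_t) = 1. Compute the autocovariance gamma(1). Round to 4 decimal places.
\gamma(1) = 0.1502

Multiply the model equation by X_{t-k} and take expectations. With theta_0 = psi_0 = 1 and psi_j the MA(infinity) weights, this gives
  gamma(k) - sum_i phi_i gamma(k-i) = c_k,
  c_k = sigma^2 * sum_{j=k..q} theta_j psi_{j-k}   (c_k = 0 for k > q),
using gamma(-m) = gamma(m).
Pure AR (q = 0): c_0 = sigma^2 = 1, c_k = 0 for k >= 1.
Equations for k = 0 and k = 1 (AR order 1):
  gamma(0) = phi_1 gamma(1) + c_0
  gamma(1) = phi_1 gamma(0) + c_1
Substituting the second into the first: gamma(0) (1 - phi_1^2) = c_0 + phi_1 c_1, so
  gamma(0) = c_0 / (1 - phi_1^2) = 1 / (1 - (0.147)^2) = 1 / 0.978391 = 1.022086.
  gamma(1) = phi_1 gamma(0) = (0.147)(1.022086) = 0.150247.
Therefore gamma(1) = 0.1502 (to 4 decimal places).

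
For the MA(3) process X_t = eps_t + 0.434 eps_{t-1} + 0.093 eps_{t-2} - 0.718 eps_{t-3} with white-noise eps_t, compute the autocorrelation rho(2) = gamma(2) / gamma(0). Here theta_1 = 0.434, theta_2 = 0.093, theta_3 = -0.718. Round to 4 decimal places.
\rho(2) = -0.1277

For an MA(q) process with theta_0 = 1, the autocovariance is
  gamma(k) = sigma^2 * sum_{i=0..q-k} theta_i * theta_{i+k},
and rho(k) = gamma(k) / gamma(0). Sigma^2 cancels.
  numerator   = (1)*(0.093) + (0.434)*(-0.718) = -0.218612.
  denominator = (1)^2 + (0.434)^2 + (0.093)^2 + (-0.718)^2 = 1.712529.
  rho(2) = -0.218612 / 1.712529 = -0.1277.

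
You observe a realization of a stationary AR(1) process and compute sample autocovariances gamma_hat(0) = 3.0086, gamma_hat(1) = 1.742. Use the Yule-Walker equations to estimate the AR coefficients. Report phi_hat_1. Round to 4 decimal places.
\hat\phi_{1} = 0.5790

The Yule-Walker equations for an AR(p) process read, in matrix form,
  Gamma_p phi = r_p,   with   (Gamma_p)_{ij} = gamma(|i - j|),
                       (r_p)_i = gamma(i),   i,j = 1..p.
Substitute the sample gammas (Toeplitz matrix and right-hand side of size 1):
  Gamma_p = [[3.0086]]
  r_p     = [1.742]
With p = 1 this is the single equation gamma(0) phi_1 = gamma(1):
  phi_hat_1 = gamma(1) / gamma(0) = 1.742 / 3.0086 = 0.5790.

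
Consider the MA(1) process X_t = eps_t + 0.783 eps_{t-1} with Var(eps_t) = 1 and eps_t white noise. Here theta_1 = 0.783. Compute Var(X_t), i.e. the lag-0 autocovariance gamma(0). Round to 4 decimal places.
\gamma(0) = 1.6131

For an MA(q) process X_t = eps_t + sum_i theta_i eps_{t-i} with
Var(eps_t) = sigma^2, the variance is
  gamma(0) = sigma^2 * (1 + sum_i theta_i^2).
  sum_i theta_i^2 = (0.783)^2 = 0.613089.
  gamma(0) = 1 * (1 + 0.613089) = 1 * 1.613089 = 1.613089, which rounds to 1.6131.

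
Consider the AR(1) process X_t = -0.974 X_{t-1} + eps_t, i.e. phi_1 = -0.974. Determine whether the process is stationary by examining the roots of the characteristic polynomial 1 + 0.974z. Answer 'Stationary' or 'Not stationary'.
\text{Stationary}

The AR(p) characteristic polynomial is P(z) = 1 + 0.974z.
Stationarity requires all roots to lie outside the unit circle, i.e. |z| > 1 for every root.
This is linear in z: 1 + (0.974) z = 0  =>  z = -1/(0.974) = -1.026694,  |z| = 1.026694.
Moduli of all roots: 1.0267.
All moduli strictly greater than 1? Yes.
Verdict: Stationary.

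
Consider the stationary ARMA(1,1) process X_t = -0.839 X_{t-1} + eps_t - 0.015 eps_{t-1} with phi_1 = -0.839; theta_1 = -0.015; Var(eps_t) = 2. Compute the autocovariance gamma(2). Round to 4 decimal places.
\gamma(2) = 4.9009

Multiply the model equation by X_{t-k} and take expectations. With theta_0 = psi_0 = 1 and psi_j the MA(infinity) weights, this gives
  gamma(k) - sum_i phi_i gamma(k-i) = c_k,
  c_k = sigma^2 * sum_{j=k..q} theta_j psi_{j-k}   (c_k = 0 for k > q),
using gamma(-m) = gamma(m).
psi-weights needed (psi_j = theta_j + sum_i phi_i psi_{j-i}):
  psi_1 = theta_1 + phi_1 = -0.015 + (-0.839) = -0.854
Right-hand sides:
  c_0 = sigma^2 (1 + theta_1 psi_1) = 2 * (1 + (-0.015)(-0.854)) = 2 * 1.01281 = 2.02562
  c_1 = sigma^2 theta_1 = 2 * (-0.015) = -0.03
  c_2 = 0
Equations for k = 0 and k = 1 (AR order 1):
  gamma(0) = phi_1 gamma(1) + c_0
  gamma(1) = phi_1 gamma(0) + c_1
Substituting the second into the first: gamma(0) (1 - phi_1^2) = c_0 + phi_1 c_1, so
  gamma(0) = (c_0 + phi_1 c_1) / (1 - phi_1^2) = (2.02562 + (-0.839)(-0.03)) / (1 - (-0.839)^2) = 2.05079 / 0.296079 = 6.926496.
  gamma(1) = phi_1 gamma(0) + c_1 = (-0.839)(6.926496) + (-0.03) = -5.84133.
For k = 2 (> q): gamma(2) = phi_1 gamma(1) = (-0.839)(-5.84133) = 4.900876.
Therefore gamma(2) = 4.9009 (to 4 decimal places).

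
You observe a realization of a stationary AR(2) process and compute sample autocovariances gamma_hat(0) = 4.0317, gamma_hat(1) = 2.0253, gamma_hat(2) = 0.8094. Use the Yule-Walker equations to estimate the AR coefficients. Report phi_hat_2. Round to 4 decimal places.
\hat\phi_{2} = -0.0690

The Yule-Walker equations for an AR(p) process read, in matrix form,
  Gamma_p phi = r_p,   with   (Gamma_p)_{ij} = gamma(|i - j|),
                       (r_p)_i = gamma(i),   i,j = 1..p.
Substitute the sample gammas (Toeplitz matrix and right-hand side of size 2):
  Gamma_p = [[4.0317, 2.0253], [2.0253, 4.0317]]
  r_p     = [2.0253, 0.8094]
Written out:
  4.0317 phi_1 + 2.0253 phi_2 = 2.0253
  2.0253 phi_1 + 4.0317 phi_2 = 0.8094
Solve by Cramer's rule:
  det = gamma(0)^2 - gamma(1)^2 = (4.0317)^2 - (2.0253)^2 = 16.25460489 - 4.10184009 = 12.1527648
  phi_hat_1 = [gamma(1) gamma(0) - gamma(1) gamma(2)] / det = [(2.0253)(4.0317) - (2.0253)(0.8094)] / 12.1527648 = 6.52612419 / 12.1527648 = 0.537
  phi_hat_2 = [gamma(0) gamma(2) - gamma(1)^2] / det = [(4.0317)(0.8094) - (2.0253)^2] / 12.1527648 = -0.83858211 / 12.1527648 = -0.069
So phi_hat = [0.5370, -0.0690].
Therefore phi_hat_2 = -0.0690.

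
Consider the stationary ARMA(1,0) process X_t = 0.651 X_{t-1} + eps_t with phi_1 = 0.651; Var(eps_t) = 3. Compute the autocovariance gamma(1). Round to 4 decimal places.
\gamma(1) = 3.3895

Multiply the model equation by X_{t-k} and take expectations. With theta_0 = psi_0 = 1 and psi_j the MA(infinity) weights, this gives
  gamma(k) - sum_i phi_i gamma(k-i) = c_k,
  c_k = sigma^2 * sum_{j=k..q} theta_j psi_{j-k}   (c_k = 0 for k > q),
using gamma(-m) = gamma(m).
Pure AR (q = 0): c_0 = sigma^2 = 3, c_k = 0 for k >= 1.
Equations for k = 0 and k = 1 (AR order 1):
  gamma(0) = phi_1 gamma(1) + c_0
  gamma(1) = phi_1 gamma(0) + c_1
Substituting the second into the first: gamma(0) (1 - phi_1^2) = c_0 + phi_1 c_1, so
  gamma(0) = c_0 / (1 - phi_1^2) = 3 / (1 - (0.651)^2) = 3 / 0.576199 = 5.206535.
  gamma(1) = phi_1 gamma(0) = (0.651)(5.206535) = 3.389454.
Therefore gamma(1) = 3.3895 (to 4 decimal places).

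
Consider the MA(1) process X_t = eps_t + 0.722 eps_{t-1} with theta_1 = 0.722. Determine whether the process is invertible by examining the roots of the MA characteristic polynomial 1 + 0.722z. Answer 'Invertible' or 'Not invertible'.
\text{Invertible}

The MA(q) characteristic polynomial is P(z) = 1 + 0.722z.
Invertibility requires all roots to lie outside the unit circle, i.e. |z| > 1 for every root.
This is linear in z: 1 + (0.722) z = 0  =>  z = -1/(0.722) = -1.385042,  |z| = 1.385042.
Moduli of all roots: 1.3850.
All moduli strictly greater than 1? Yes.
Verdict: Invertible.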